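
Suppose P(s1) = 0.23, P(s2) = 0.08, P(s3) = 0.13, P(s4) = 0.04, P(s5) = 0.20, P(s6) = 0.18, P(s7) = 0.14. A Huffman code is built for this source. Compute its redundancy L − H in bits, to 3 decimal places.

0.036 bits

Entropy H = −Σ p log₂ p ≈ 2.6544 bits.
Huffman merges: 1/25+2/25→3/25; 3/25+13/100→1/4; 7/50+9/50→8/25; 1/5+23/100→43/100; 1/4+8/25→57/100; 43/100+57/100→1. L = 269/100 ≈ 2.6900.
L − H = 2.6900 − 2.6544 = 0.036 bits.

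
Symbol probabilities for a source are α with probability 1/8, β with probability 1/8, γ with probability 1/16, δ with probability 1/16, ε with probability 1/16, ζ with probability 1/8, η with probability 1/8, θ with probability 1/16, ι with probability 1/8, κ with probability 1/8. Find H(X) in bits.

Each probability is a power of 1/2, so log₂(1/p) is an integer.
H = Σ p·log₂(1/p) = 1/8·3 + 1/8·3 + 1/16·4 + 1/16·4 + 1/16·4 + 1/8·3 + 1/8·3 + 1/16·4 + 1/8·3 + 1/8·3 = 3.25 bits.

3.25 bits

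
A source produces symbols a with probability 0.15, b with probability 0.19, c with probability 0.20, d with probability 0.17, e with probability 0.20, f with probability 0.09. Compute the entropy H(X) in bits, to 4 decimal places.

2.5418 bits

H = −Σ pᵢ log₂ pᵢ.
−0.15·log₂(0.15) = 0.4105
−0.19·log₂(0.19) = 0.4552
−0.20·log₂(0.20) = 0.4644
−0.17·log₂(0.17) = 0.4346
−0.20·log₂(0.20) = 0.4644
−0.09·log₂(0.09) = 0.3127
Sum ≈ 2.5418 → 2.5418 bits.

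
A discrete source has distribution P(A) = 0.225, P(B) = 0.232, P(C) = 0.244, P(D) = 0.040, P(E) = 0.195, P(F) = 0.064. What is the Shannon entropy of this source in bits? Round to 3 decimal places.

H = −Σ pᵢ log₂ pᵢ.
−0.225·log₂(0.225) = 0.4842
−0.232·log₂(0.232) = 0.4890
−0.244·log₂(0.244) = 0.4966
−0.040·log₂(0.040) = 0.1858
−0.195·log₂(0.195) = 0.4599
−0.064·log₂(0.064) = 0.2538
Sum ≈ 2.3692 → 2.369 bits.

2.369 bits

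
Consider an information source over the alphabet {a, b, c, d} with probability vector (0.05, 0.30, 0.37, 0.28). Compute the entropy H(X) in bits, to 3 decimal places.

H = −Σ pᵢ log₂ pᵢ.
−0.05·log₂(0.05) = 0.2161
−0.30·log₂(0.30) = 0.5211
−0.37·log₂(0.37) = 0.5307
−0.28·log₂(0.28) = 0.5142
Sum ≈ 1.7821 → 1.782 bits.

1.782 bits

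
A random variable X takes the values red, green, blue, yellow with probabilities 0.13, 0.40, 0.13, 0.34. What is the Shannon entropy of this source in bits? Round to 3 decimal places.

H = −Σ pᵢ log₂ pᵢ.
−0.13·log₂(0.13) = 0.3826
−0.40·log₂(0.40) = 0.5288
−0.13·log₂(0.13) = 0.3826
−0.34·log₂(0.34) = 0.5292
Sum ≈ 1.8232 → 1.823 bits.

1.823 bits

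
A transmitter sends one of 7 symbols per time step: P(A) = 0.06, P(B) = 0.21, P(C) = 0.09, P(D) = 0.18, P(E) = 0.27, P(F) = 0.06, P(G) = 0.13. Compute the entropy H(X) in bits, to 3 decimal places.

2.611 bits

H = −Σ pᵢ log₂ pᵢ.
−0.06·log₂(0.06) = 0.2435
−0.21·log₂(0.21) = 0.4728
−0.09·log₂(0.09) = 0.3127
−0.18·log₂(0.18) = 0.4453
−0.27·log₂(0.27) = 0.5100
−0.06·log₂(0.06) = 0.2435
−0.13·log₂(0.13) = 0.3826
Sum ≈ 2.6105 → 2.611 bits.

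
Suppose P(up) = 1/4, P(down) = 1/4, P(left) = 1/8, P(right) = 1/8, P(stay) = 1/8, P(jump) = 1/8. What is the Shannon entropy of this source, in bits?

2.5 bits

Each probability is a power of 1/2, so log₂(1/p) is an integer.
H = Σ p·log₂(1/p) = 1/4·2 + 1/4·2 + 1/8·3 + 1/8·3 + 1/8·3 + 1/8·3 = 2.5 bits.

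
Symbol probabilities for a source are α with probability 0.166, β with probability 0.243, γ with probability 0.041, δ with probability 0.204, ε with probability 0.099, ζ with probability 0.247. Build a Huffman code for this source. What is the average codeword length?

Repeatedly combine the two least-probable nodes; the expected code length is the sum of the merged weights.
merge 41/1000 + 99/1000 → 7/50
merge 7/50 + 83/500 → 153/500
merge 51/250 + 243/1000 → 447/1000
merge 247/1000 + 153/500 → 553/1000
merge 447/1000 + 553/1000 → 1
L = 7/50 + 153/500 + 447/1000 + 553/1000 + 1 = 1223/500 = 2.446 bits/symbol.

2.446 bits/symbol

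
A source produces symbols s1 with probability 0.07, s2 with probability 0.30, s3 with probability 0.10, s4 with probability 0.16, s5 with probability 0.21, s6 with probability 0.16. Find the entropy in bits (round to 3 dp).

H = −Σ pᵢ log₂ pᵢ.
−0.07·log₂(0.07) = 0.2686
−0.30·log₂(0.30) = 0.5211
−0.10·log₂(0.10) = 0.3322
−0.16·log₂(0.16) = 0.4230
−0.21·log₂(0.21) = 0.4728
−0.16·log₂(0.16) = 0.4230
Sum ≈ 2.4407 → 2.441 bits.

2.441 bits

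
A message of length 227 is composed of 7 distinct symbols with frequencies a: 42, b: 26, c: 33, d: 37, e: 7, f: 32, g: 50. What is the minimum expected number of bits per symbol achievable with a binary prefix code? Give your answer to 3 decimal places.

Probabilities are the counts divided by 227.
Repeatedly combine the two least-probable nodes; the expected code length is the sum of the merged weights.
merge 7/227 + 26/227 → 33/227
merge 32/227 + 33/227 → 65/227
merge 33/227 + 37/227 → 70/227
merge 42/227 + 50/227 → 92/227
merge 65/227 + 70/227 → 135/227
merge 92/227 + 135/227 → 1
L = 33/227 + 65/227 + 70/227 + 92/227 + 135/227 + 1 = 622/227 ≈ 2.740 bits/symbol.

2.740 bits/symbol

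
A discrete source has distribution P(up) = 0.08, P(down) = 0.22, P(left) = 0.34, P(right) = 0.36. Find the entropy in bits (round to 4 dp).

1.8319 bits

H = −Σ pᵢ log₂ pᵢ.
−0.08·log₂(0.08) = 0.2915
−0.22·log₂(0.22) = 0.4806
−0.34·log₂(0.34) = 0.5292
−0.36·log₂(0.36) = 0.5306
Sum ≈ 1.8319 → 1.8319 bits.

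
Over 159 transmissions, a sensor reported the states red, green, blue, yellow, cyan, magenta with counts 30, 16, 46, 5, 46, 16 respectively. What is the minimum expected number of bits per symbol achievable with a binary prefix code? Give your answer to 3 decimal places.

2.365 bits/symbol

Probabilities are the counts divided by 159.
Repeatedly combine the two least-probable nodes; the expected code length is the sum of the merged weights.
merge 5/159 + 16/159 → 7/53
merge 16/159 + 7/53 → 37/159
merge 10/53 + 37/159 → 67/159
merge 46/159 + 46/159 → 92/159
merge 67/159 + 92/159 → 1
L = 7/53 + 37/159 + 67/159 + 92/159 + 1 = 376/159 ≈ 2.365 bits/symbol.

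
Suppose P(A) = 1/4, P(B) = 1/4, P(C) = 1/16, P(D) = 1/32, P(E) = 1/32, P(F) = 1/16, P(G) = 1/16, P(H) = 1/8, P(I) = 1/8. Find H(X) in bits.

2.8125 bits

Each probability is a power of 1/2, so log₂(1/p) is an integer.
H = Σ p·log₂(1/p) = 1/4·2 + 1/4·2 + 1/16·4 + 1/32·5 + 1/32·5 + 1/16·4 + 1/16·4 + 1/8·3 + 1/8·3 = 2.8125 bits.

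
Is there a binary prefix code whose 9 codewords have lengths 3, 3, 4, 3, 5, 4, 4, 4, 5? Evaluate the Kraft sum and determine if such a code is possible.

With common denominator 2^5 = 32: Σ 2^(−ℓᵢ) = 4/32 + 4/32 + 2/32 + 4/32 + 1/32 + 2/32 + 2/32 + 2/32 + 1/32 = 22/32 = 0.6875.
Kraft's inequality requires Σ ≤ 1; here Σ = 0.6875 ≤ 1, so such a prefix code exists.

0.6875; yes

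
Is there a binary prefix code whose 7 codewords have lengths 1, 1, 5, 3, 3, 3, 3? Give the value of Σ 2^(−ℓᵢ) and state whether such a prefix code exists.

1.53125; no

With common denominator 2^5 = 32: Σ 2^(−ℓᵢ) = 16/32 + 16/32 + 1/32 + 4/32 + 4/32 + 4/32 + 4/32 = 49/32 = 1.53125.
Kraft's inequality requires Σ ≤ 1; here Σ = 1.53125 > 1, so no such prefix code exists.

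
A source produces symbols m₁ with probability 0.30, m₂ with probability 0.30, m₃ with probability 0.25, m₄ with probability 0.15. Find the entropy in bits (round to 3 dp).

H = −Σ pᵢ log₂ pᵢ.
−0.30·log₂(0.30) = 0.5211
−0.30·log₂(0.30) = 0.5211
−0.25·log₂(0.25) = 0.5000
−0.15·log₂(0.15) = 0.4105
Sum ≈ 1.9527 → 1.953 bits.

1.953 bits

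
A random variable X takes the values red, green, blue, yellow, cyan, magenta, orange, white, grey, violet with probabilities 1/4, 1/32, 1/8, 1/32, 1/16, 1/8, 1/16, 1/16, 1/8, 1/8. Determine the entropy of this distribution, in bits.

3.0625 bits

Each probability is a power of 1/2, so log₂(1/p) is an integer.
H = Σ p·log₂(1/p) = 1/4·2 + 1/32·5 + 1/8·3 + 1/32·5 + 1/16·4 + 1/8·3 + 1/16·4 + 1/16·4 + 1/8·3 + 1/8·3 = 3.0625 bits.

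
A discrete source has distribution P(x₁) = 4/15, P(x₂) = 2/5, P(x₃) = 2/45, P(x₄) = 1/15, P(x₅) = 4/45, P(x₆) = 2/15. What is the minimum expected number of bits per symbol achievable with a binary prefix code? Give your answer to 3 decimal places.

Repeatedly combine the two least-probable nodes; the expected code length is the sum of the merged weights.
merge 2/45 + 1/15 → 1/9
merge 4/45 + 1/9 → 1/5
merge 2/15 + 1/5 → 1/3
merge 4/15 + 1/3 → 3/5
merge 2/5 + 3/5 → 1
L = 1/9 + 1/5 + 1/3 + 3/5 + 1 = 101/45 ≈ 2.244 bits/symbol.

2.244 bits/symbol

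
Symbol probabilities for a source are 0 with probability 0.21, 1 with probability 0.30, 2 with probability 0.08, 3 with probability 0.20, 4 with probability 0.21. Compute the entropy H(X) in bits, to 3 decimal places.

2.223 bits

H = −Σ pᵢ log₂ pᵢ.
−0.21·log₂(0.21) = 0.4728
−0.30·log₂(0.30) = 0.5211
−0.08·log₂(0.08) = 0.2915
−0.20·log₂(0.20) = 0.4644
−0.21·log₂(0.21) = 0.4728
Sum ≈ 2.2226 → 2.223 bits.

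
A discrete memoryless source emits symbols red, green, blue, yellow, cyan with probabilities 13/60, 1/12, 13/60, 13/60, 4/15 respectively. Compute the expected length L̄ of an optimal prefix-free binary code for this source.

Repeatedly combine the two least-probable nodes; the expected code length is the sum of the merged weights.
merge 1/12 + 13/60 → 3/10
merge 13/60 + 13/60 → 13/30
merge 4/15 + 3/10 → 17/30
merge 13/30 + 17/30 → 1
L = 3/10 + 13/30 + 17/30 + 1 = 23/10 = 2.3 bits/symbol.

2.3 bits/symbol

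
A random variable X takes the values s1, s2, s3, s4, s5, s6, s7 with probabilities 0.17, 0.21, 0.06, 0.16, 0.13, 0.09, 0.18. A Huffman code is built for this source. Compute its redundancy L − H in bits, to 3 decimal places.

Entropy H = −Σ p log₂ p ≈ 2.7146 bits.
Huffman merges: 3/50+9/100→3/20; 13/100+3/20→7/25; 4/25+17/100→33/100; 9/50+21/100→39/100; 7/25+33/100→61/100; 39/100+61/100→1. L = 69/25 ≈ 2.7600.
L − H = 2.7600 − 2.7146 = 0.045 bits.

0.045 bits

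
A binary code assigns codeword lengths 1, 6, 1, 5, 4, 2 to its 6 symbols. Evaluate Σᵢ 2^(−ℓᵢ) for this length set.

1.359375

With common denominator 2^6 = 64: Σ 2^(−ℓᵢ) = 32/64 + 1/64 + 32/64 + 2/64 + 4/64 + 16/64 = 87/64 = 1.359375.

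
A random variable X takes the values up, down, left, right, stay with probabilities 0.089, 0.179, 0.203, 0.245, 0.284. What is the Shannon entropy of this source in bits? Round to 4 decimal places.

H = −Σ pᵢ log₂ pᵢ.
−0.089·log₂(0.089) = 0.3106
−0.179·log₂(0.179) = 0.4443
−0.203·log₂(0.203) = 0.4670
−0.245·log₂(0.245) = 0.4971
−0.284·log₂(0.284) = 0.5158
Sum ≈ 2.2348 → 2.2348 bits.

2.2348 bits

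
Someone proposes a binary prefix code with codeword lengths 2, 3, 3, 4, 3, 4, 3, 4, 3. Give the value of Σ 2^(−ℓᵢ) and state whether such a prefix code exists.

1.0625; no

With common denominator 2^4 = 16: Σ 2^(−ℓᵢ) = 4/16 + 2/16 + 2/16 + 1/16 + 2/16 + 1/16 + 2/16 + 1/16 + 2/16 = 17/16 = 1.0625.
Kraft's inequality requires Σ ≤ 1; here Σ = 1.0625 > 1, so no such prefix code exists.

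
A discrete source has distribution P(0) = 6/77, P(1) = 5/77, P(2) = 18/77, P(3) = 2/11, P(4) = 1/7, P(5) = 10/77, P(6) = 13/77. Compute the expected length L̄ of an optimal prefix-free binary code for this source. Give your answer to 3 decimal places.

Repeatedly combine the two least-probable nodes; the expected code length is the sum of the merged weights.
merge 5/77 + 6/77 → 1/7
merge 10/77 + 1/7 → 3/11
merge 1/7 + 13/77 → 24/77
merge 2/11 + 18/77 → 32/77
merge 3/11 + 24/77 → 45/77
merge 32/77 + 45/77 → 1
L = 1/7 + 3/11 + 24/77 + 32/77 + 45/77 + 1 = 30/11 ≈ 2.727 bits/symbol.

2.727 bits/symbol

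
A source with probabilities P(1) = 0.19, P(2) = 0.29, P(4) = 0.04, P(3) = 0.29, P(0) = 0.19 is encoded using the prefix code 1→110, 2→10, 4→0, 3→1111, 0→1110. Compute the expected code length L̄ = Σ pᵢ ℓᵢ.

3.11 bits/symbol

L̄ = Σ pᵢ·ℓᵢ = 0.19·3 + 0.29·2 + 0.04·1 + 0.29·4 + 0.19·4 = 3.11 bits/symbol.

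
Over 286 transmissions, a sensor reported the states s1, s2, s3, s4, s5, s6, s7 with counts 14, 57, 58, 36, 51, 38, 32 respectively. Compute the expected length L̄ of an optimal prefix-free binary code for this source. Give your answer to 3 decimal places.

2.759 bits/symbol

Probabilities are the counts divided by 286.
Repeatedly combine the two least-probable nodes; the expected code length is the sum of the merged weights.
merge 7/143 + 16/143 → 23/143
merge 18/143 + 19/143 → 37/143
merge 23/143 + 51/286 → 97/286
merge 57/286 + 29/143 → 115/286
merge 37/143 + 97/286 → 171/286
merge 115/286 + 171/286 → 1
L = 23/143 + 37/143 + 97/286 + 115/286 + 171/286 + 1 = 789/286 ≈ 2.759 bits/symbol.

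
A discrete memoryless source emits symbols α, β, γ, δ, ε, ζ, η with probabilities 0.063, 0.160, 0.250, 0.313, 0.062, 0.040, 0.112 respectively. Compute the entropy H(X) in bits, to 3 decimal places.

2.487 bits

H = −Σ pᵢ log₂ pᵢ.
−0.063·log₂(0.063) = 0.2513
−0.160·log₂(0.160) = 0.4230
−0.250·log₂(0.250) = 0.5000
−0.313·log₂(0.313) = 0.5245
−0.062·log₂(0.062) = 0.2487
−0.040·log₂(0.040) = 0.1858
−0.112·log₂(0.112) = 0.3537
Sum ≈ 2.4870 → 2.487 bits.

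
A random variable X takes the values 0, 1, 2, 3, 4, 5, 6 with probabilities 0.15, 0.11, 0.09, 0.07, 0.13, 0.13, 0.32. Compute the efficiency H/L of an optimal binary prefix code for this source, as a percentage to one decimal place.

98.3%

Entropy H = −Σ p log₂ p ≈ 2.6334 bits.
Huffman merges: 7/100+9/100→4/25; 11/100+13/100→6/25; 13/100+3/20→7/25; 4/25+6/25→2/5; 7/25+8/25→3/5; 2/5+3/5→1. L = 67/25 ≈ 2.6800.
Efficiency = H/L = 2.6334/2.6800 = 98.3%.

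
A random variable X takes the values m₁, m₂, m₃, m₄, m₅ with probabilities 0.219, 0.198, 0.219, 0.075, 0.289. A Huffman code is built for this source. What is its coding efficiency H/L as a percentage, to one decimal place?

Entropy H = −Σ p log₂ p ≈ 2.2201 bits.
Huffman merges: 3/40+99/500→273/1000; 219/1000+219/1000→219/500; 273/1000+289/1000→281/500; 219/500+281/500→1. L = 2273/1000 ≈ 2.2730.
Efficiency = H/L = 2.2201/2.2730 = 97.7%.

97.7%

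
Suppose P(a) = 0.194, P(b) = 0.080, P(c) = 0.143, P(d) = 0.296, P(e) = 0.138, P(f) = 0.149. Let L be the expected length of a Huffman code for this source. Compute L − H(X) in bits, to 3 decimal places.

0.035 bits

Entropy H = −Σ p log₂ p ≈ 2.4752 bits.
Huffman merges: 2/25+69/500→109/500; 143/1000+149/1000→73/250; 97/500+109/500→103/250; 73/250+37/125→147/250; 103/250+147/250→1. L = 251/100 ≈ 2.5100.
L − H = 2.5100 − 2.4752 = 0.035 bits.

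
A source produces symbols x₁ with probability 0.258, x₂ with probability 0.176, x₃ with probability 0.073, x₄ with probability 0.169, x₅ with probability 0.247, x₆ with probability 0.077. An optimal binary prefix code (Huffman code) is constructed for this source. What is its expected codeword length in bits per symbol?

2.469 bits/symbol

Repeatedly combine the two least-probable nodes; the expected code length is the sum of the merged weights.
merge 73/1000 + 77/1000 → 3/20
merge 3/20 + 169/1000 → 319/1000
merge 22/125 + 247/1000 → 423/1000
merge 129/500 + 319/1000 → 577/1000
merge 423/1000 + 577/1000 → 1
L = 3/20 + 319/1000 + 423/1000 + 577/1000 + 1 = 2469/1000 = 2.469 bits/symbol.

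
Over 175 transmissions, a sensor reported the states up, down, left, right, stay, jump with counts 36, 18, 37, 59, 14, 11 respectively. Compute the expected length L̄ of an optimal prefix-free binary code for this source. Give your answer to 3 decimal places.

2.389 bits/symbol

Probabilities are the counts divided by 175.
Repeatedly combine the two least-probable nodes; the expected code length is the sum of the merged weights.
merge 11/175 + 2/25 → 1/7
merge 18/175 + 1/7 → 43/175
merge 36/175 + 37/175 → 73/175
merge 43/175 + 59/175 → 102/175
merge 73/175 + 102/175 → 1
L = 1/7 + 43/175 + 73/175 + 102/175 + 1 = 418/175 ≈ 2.389 bits/symbol.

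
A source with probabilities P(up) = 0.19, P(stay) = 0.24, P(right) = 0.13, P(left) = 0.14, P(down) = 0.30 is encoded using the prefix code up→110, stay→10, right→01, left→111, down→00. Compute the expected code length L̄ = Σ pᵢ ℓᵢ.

L̄ = Σ pᵢ·ℓᵢ = 0.19·3 + 0.24·2 + 0.13·2 + 0.14·3 + 0.30·2 = 2.33 bits/symbol.

2.33 bits/symbol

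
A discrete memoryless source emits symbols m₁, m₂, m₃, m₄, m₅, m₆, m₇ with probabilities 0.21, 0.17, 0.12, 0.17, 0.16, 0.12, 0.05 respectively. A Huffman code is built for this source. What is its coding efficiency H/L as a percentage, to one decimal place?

Entropy H = −Σ p log₂ p ≈ 2.7152 bits.
Huffman merges: 1/20+3/25→17/100; 3/25+4/25→7/25; 17/100+17/100→17/50; 17/100+21/100→19/50; 7/25+17/50→31/50; 19/50+31/50→1. L = 279/100 ≈ 2.7900.
Efficiency = H/L = 2.7152/2.7900 = 97.3%.

97.3%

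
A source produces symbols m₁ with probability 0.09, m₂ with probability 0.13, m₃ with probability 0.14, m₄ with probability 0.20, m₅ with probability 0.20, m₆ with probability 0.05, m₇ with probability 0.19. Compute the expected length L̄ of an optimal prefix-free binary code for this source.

2.74 bits/symbol

Repeatedly combine the two least-probable nodes; the expected code length is the sum of the merged weights.
merge 1/20 + 9/100 → 7/50
merge 13/100 + 7/50 → 27/100
merge 7/50 + 19/100 → 33/100
merge 1/5 + 1/5 → 2/5
merge 27/100 + 33/100 → 3/5
merge 2/5 + 3/5 → 1
L = 7/50 + 27/100 + 33/100 + 2/5 + 3/5 + 1 = 137/50 = 2.74 bits/symbol.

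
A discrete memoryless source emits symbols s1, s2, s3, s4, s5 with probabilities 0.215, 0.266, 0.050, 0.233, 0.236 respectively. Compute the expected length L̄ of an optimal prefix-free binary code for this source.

2.265 bits/symbol

Repeatedly combine the two least-probable nodes; the expected code length is the sum of the merged weights.
merge 1/20 + 43/200 → 53/200
merge 233/1000 + 59/250 → 469/1000
merge 53/200 + 133/500 → 531/1000
merge 469/1000 + 531/1000 → 1
L = 53/200 + 469/1000 + 531/1000 + 1 = 453/200 = 2.265 bits/symbol.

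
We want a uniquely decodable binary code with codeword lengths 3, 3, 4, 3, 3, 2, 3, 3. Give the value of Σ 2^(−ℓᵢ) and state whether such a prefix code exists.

1.0625; no

With common denominator 2^4 = 16: Σ 2^(−ℓᵢ) = 2/16 + 2/16 + 1/16 + 2/16 + 2/16 + 4/16 + 2/16 + 2/16 = 17/16 = 1.0625.
Kraft's inequality requires Σ ≤ 1; here Σ = 1.0625 > 1, so no such prefix code exists.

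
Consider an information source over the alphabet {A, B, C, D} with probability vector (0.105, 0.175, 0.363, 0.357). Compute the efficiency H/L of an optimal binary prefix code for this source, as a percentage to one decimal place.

96.1%

Entropy H = −Σ p log₂ p ≈ 1.8427 bits.
Huffman merges: 21/200+7/40→7/25; 7/25+357/1000→637/1000; 363/1000+637/1000→1. L = 1917/1000 ≈ 1.9170.
Efficiency = H/L = 1.8427/1.9170 = 96.1%.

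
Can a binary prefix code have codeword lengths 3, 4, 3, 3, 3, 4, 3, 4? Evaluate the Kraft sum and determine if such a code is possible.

With common denominator 2^4 = 16: Σ 2^(−ℓᵢ) = 2/16 + 1/16 + 2/16 + 2/16 + 2/16 + 1/16 + 2/16 + 1/16 = 13/16 = 0.8125.
Kraft's inequality requires Σ ≤ 1; here Σ = 0.8125 ≤ 1, so such a prefix code exists.

0.8125; yes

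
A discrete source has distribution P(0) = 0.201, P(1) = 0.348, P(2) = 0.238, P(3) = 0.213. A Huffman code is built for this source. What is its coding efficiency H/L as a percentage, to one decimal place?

98.2%

Entropy H = −Σ p log₂ p ≈ 1.9633 bits.
Huffman merges: 201/1000+213/1000→207/500; 119/500+87/250→293/500; 207/500+293/500→1. L = 2 ≈ 2.0000.
Efficiency = H/L = 1.9633/2.0000 = 98.2%.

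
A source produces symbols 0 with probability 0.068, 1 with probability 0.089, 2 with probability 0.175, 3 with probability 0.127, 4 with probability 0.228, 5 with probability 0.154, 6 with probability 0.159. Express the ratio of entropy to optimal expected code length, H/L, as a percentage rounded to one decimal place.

98.6%

Entropy H = −Σ p log₂ p ≈ 2.7162 bits.
Huffman merges: 17/250+89/1000→157/1000; 127/1000+77/500→281/1000; 157/1000+159/1000→79/250; 7/40+57/250→403/1000; 281/1000+79/250→597/1000; 403/1000+597/1000→1. L = 1377/500 ≈ 2.7540.
Efficiency = H/L = 2.7162/2.7540 = 98.6%.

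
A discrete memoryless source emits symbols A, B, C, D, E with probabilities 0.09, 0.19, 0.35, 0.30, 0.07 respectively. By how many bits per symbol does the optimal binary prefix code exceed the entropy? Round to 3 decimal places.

0.072 bits

Entropy H = −Σ p log₂ p ≈ 2.0876 bits.
Huffman merges: 7/100+9/100→4/25; 4/25+19/100→7/20; 3/10+7/20→13/20; 7/20+13/20→1. L = 54/25 ≈ 2.1600.
L − H = 2.1600 − 2.0876 = 0.072 bits.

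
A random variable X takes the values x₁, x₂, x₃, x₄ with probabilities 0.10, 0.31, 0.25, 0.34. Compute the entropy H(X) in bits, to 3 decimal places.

1.885 bits

H = −Σ pᵢ log₂ pᵢ.
−0.10·log₂(0.10) = 0.3322
−0.31·log₂(0.31) = 0.5238
−0.25·log₂(0.25) = 0.5000
−0.34·log₂(0.34) = 0.5292
Sum ≈ 1.8852 → 1.885 bits.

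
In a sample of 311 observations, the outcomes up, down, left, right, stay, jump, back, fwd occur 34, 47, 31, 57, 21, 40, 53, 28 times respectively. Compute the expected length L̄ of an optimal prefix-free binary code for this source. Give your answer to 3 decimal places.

2.974 bits/symbol

Probabilities are the counts divided by 311.
Repeatedly combine the two least-probable nodes; the expected code length is the sum of the merged weights.
merge 21/311 + 28/311 → 49/311
merge 31/311 + 34/311 → 65/311
merge 40/311 + 47/311 → 87/311
merge 49/311 + 53/311 → 102/311
merge 57/311 + 65/311 → 122/311
merge 87/311 + 102/311 → 189/311
merge 122/311 + 189/311 → 1
L = 49/311 + 65/311 + 87/311 + 102/311 + 122/311 + 189/311 + 1 = 925/311 ≈ 2.974 bits/symbol.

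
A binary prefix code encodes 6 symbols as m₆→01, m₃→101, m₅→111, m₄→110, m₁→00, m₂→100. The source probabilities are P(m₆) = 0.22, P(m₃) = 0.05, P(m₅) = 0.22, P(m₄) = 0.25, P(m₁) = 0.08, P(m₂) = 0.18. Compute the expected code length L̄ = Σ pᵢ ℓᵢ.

2.7 bits/symbol

L̄ = Σ pᵢ·ℓᵢ = 0.22·2 + 0.05·3 + 0.22·3 + 0.25·3 + 0.08·2 + 0.18·3 = 2.7 bits/symbol.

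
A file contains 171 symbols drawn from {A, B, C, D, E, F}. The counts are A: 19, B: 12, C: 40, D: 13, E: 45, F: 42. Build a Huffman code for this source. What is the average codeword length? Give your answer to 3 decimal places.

Probabilities are the counts divided by 171.
Repeatedly combine the two least-probable nodes; the expected code length is the sum of the merged weights.
merge 4/57 + 13/171 → 25/171
merge 1/9 + 25/171 → 44/171
merge 40/171 + 14/57 → 82/171
merge 44/171 + 5/19 → 89/171
merge 82/171 + 89/171 → 1
L = 25/171 + 44/171 + 82/171 + 89/171 + 1 = 137/57 ≈ 2.404 bits/symbol.

2.404 bits/symbol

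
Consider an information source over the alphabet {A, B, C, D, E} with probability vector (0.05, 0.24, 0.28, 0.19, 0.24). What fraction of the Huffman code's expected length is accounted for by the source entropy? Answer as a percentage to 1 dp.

Entropy H = −Σ p log₂ p ≈ 2.1738 bits.
Huffman merges: 1/20+19/100→6/25; 6/25+6/25→12/25; 6/25+7/25→13/25; 12/25+13/25→1. L = 56/25 ≈ 2.2400.
Efficiency = H/L = 2.1738/2.2400 = 97.0%.

97.0%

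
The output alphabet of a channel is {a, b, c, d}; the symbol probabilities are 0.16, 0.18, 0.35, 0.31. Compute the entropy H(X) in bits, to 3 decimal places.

H = −Σ pᵢ log₂ pᵢ.
−0.16·log₂(0.16) = 0.4230
−0.18·log₂(0.18) = 0.4453
−0.35·log₂(0.35) = 0.5301
−0.31·log₂(0.31) = 0.5238
Sum ≈ 1.9222 → 1.922 bits.

1.922 bits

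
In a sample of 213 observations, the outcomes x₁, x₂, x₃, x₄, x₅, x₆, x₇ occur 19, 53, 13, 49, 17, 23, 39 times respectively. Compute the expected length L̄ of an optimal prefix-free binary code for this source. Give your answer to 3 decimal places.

Probabilities are the counts divided by 213.
Repeatedly combine the two least-probable nodes; the expected code length is the sum of the merged weights.
merge 13/213 + 17/213 → 10/71
merge 19/213 + 23/213 → 14/71
merge 10/71 + 13/71 → 23/71
merge 14/71 + 49/213 → 91/213
merge 53/213 + 23/71 → 122/213
merge 91/213 + 122/213 → 1
L = 10/71 + 14/71 + 23/71 + 91/213 + 122/213 + 1 = 189/71 ≈ 2.662 bits/symbol.

2.662 bits/symbol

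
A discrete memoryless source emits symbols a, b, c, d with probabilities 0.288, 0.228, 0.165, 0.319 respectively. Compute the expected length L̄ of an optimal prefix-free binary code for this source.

2 bits/symbol

Repeatedly combine the two least-probable nodes; the expected code length is the sum of the merged weights.
merge 33/200 + 57/250 → 393/1000
merge 36/125 + 319/1000 → 607/1000
merge 393/1000 + 607/1000 → 1
L = 393/1000 + 607/1000 + 1 = 2 bits/symbol.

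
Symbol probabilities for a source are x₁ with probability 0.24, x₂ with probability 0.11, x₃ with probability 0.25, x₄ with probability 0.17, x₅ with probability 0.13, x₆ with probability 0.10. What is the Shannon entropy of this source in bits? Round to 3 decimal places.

H = −Σ pᵢ log₂ pᵢ.
−0.24·log₂(0.24) = 0.4941
−0.11·log₂(0.11) = 0.3503
−0.25·log₂(0.25) = 0.5000
−0.17·log₂(0.17) = 0.4346
−0.13·log₂(0.13) = 0.3826
−0.10·log₂(0.10) = 0.3322
Sum ≈ 2.4938 → 2.494 bits.

2.494 bits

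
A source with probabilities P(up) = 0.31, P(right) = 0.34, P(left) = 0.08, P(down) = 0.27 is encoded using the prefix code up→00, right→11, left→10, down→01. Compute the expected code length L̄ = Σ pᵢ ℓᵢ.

2 bits/symbol

L̄ = Σ pᵢ·ℓᵢ = 0.31·2 + 0.34·2 + 0.08·2 + 0.27·2 = 2 bits/symbol.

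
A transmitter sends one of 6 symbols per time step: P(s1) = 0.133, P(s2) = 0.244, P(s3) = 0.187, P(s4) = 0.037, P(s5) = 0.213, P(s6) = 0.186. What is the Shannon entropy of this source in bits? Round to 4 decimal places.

2.4385 bits

H = −Σ pᵢ log₂ pᵢ.
−0.133·log₂(0.133) = 0.3871
−0.244·log₂(0.244) = 0.4966
−0.187·log₂(0.187) = 0.4523
−0.037·log₂(0.037) = 0.1760
−0.213·log₂(0.213) = 0.4752
−0.186·log₂(0.186) = 0.4514
Sum ≈ 2.4385 → 2.4385 bits.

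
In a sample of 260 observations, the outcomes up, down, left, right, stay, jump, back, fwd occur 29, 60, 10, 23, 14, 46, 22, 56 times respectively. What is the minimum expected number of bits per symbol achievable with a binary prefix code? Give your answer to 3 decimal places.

Probabilities are the counts divided by 260.
Repeatedly combine the two least-probable nodes; the expected code length is the sum of the merged weights.
merge 1/26 + 7/130 → 6/65
merge 11/130 + 23/260 → 9/52
merge 6/65 + 29/260 → 53/260
merge 9/52 + 23/130 → 7/20
merge 53/260 + 14/65 → 109/260
merge 3/13 + 7/20 → 151/260
merge 109/260 + 151/260 → 1
L = 6/65 + 9/52 + 53/260 + 7/20 + 109/260 + 151/260 + 1 = 733/260 ≈ 2.819 bits/symbol.

2.819 bits/symbol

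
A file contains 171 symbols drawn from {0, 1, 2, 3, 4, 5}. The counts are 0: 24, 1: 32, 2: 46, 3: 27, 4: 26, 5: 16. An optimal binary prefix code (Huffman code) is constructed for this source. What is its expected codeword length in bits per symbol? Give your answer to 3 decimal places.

2.544 bits/symbol

Probabilities are the counts divided by 171.
Repeatedly combine the two least-probable nodes; the expected code length is the sum of the merged weights.
merge 16/171 + 8/57 → 40/171
merge 26/171 + 3/19 → 53/171
merge 32/171 + 40/171 → 8/19
merge 46/171 + 53/171 → 11/19
merge 8/19 + 11/19 → 1
L = 40/171 + 53/171 + 8/19 + 11/19 + 1 = 145/57 ≈ 2.544 bits/symbol.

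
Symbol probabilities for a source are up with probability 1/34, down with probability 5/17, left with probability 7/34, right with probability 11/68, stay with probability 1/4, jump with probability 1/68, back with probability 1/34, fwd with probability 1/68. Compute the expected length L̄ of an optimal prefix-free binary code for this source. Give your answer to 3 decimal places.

2.426 bits/symbol

Repeatedly combine the two least-probable nodes; the expected code length is the sum of the merged weights.
merge 1/68 + 1/68 → 1/34
merge 1/34 + 1/34 → 1/17
merge 1/34 + 1/17 → 3/34
merge 3/34 + 11/68 → 1/4
merge 7/34 + 1/4 → 31/68
merge 1/4 + 5/17 → 37/68
merge 31/68 + 37/68 → 1
L = 1/34 + 1/17 + 3/34 + 1/4 + 31/68 + 37/68 + 1 = 165/68 ≈ 2.426 bits/symbol.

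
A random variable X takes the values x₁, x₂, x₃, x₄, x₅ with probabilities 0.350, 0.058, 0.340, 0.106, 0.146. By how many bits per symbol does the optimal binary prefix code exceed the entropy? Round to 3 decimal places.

Entropy H = −Σ p log₂ p ≈ 2.0460 bits.
Huffman merges: 29/500+53/500→41/250; 73/500+41/250→31/100; 31/100+17/50→13/20; 7/20+13/20→1. L = 531/250 ≈ 2.1240.
L − H = 2.1240 − 2.0460 = 0.078 bits.

0.078 bits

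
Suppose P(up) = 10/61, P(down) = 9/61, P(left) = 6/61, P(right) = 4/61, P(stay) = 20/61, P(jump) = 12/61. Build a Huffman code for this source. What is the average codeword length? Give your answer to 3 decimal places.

2.475 bits/symbol

Repeatedly combine the two least-probable nodes; the expected code length is the sum of the merged weights.
merge 4/61 + 6/61 → 10/61
merge 9/61 + 10/61 → 19/61
merge 10/61 + 12/61 → 22/61
merge 19/61 + 20/61 → 39/61
merge 22/61 + 39/61 → 1
L = 10/61 + 19/61 + 22/61 + 39/61 + 1 = 151/61 ≈ 2.475 bits/symbol.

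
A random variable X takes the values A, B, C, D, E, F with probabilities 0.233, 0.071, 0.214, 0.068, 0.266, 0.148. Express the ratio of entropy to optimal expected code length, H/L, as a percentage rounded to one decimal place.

Entropy H = −Σ p log₂ p ≈ 2.4165 bits.
Huffman merges: 17/250+71/1000→139/1000; 139/1000+37/250→287/1000; 107/500+233/1000→447/1000; 133/500+287/1000→553/1000; 447/1000+553/1000→1. L = 1213/500 ≈ 2.4260.
Efficiency = H/L = 2.4165/2.4260 = 99.6%.

99.6%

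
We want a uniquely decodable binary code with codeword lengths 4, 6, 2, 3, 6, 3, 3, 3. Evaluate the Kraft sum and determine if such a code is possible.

With common denominator 2^6 = 64: Σ 2^(−ℓᵢ) = 4/64 + 1/64 + 16/64 + 8/64 + 1/64 + 8/64 + 8/64 + 8/64 = 54/64 = 0.84375.
Kraft's inequality requires Σ ≤ 1; here Σ = 0.84375 ≤ 1, so such a prefix code exists.

0.84375; yes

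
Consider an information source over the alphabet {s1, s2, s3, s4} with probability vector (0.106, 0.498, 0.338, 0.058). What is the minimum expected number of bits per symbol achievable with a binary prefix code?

Repeatedly combine the two least-probable nodes; the expected code length is the sum of the merged weights.
merge 29/500 + 53/500 → 41/250
merge 41/250 + 169/500 → 251/500
merge 249/500 + 251/500 → 1
L = 41/250 + 251/500 + 1 = 833/500 = 1.666 bits/symbol.

1.666 bits/symbol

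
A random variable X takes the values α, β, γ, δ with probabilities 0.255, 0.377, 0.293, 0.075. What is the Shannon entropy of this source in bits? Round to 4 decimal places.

H = −Σ pᵢ log₂ pᵢ.
−0.255·log₂(0.255) = 0.5027
−0.377·log₂(0.377) = 0.5306
−0.293·log₂(0.293) = 0.5189
−0.075·log₂(0.075) = 0.2803
Sum ≈ 1.8325 → 1.8325 bits.

1.8325 bits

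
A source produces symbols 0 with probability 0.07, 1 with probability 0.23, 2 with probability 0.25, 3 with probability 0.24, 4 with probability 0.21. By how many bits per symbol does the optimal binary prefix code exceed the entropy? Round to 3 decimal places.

0.057 bits

Entropy H = −Σ p log₂ p ≈ 2.2232 bits.
Huffman merges: 7/100+21/100→7/25; 23/100+6/25→47/100; 1/4+7/25→53/100; 47/100+53/100→1. L = 57/25 ≈ 2.2800.
L − H = 2.2800 − 2.2232 = 0.057 bits.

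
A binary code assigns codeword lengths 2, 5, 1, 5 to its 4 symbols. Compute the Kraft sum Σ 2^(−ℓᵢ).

0.8125

With common denominator 2^5 = 32: Σ 2^(−ℓᵢ) = 8/32 + 1/32 + 16/32 + 1/32 = 26/32 = 0.8125.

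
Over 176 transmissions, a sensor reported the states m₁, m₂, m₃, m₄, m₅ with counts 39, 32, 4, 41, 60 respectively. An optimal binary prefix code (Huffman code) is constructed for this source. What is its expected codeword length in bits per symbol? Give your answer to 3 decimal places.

2.205 bits/symbol

Probabilities are the counts divided by 176.
Repeatedly combine the two least-probable nodes; the expected code length is the sum of the merged weights.
merge 1/44 + 2/11 → 9/44
merge 9/44 + 39/176 → 75/176
merge 41/176 + 15/44 → 101/176
merge 75/176 + 101/176 → 1
L = 9/44 + 75/176 + 101/176 + 1 = 97/44 ≈ 2.205 bits/symbol.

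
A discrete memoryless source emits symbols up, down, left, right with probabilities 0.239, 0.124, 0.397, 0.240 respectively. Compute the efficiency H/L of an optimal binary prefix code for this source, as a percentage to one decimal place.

96.1%

Entropy H = −Σ p log₂ p ≈ 1.8902 bits.
Huffman merges: 31/250+239/1000→363/1000; 6/25+363/1000→603/1000; 397/1000+603/1000→1. L = 983/500 ≈ 1.9660.
Efficiency = H/L = 1.8902/1.9660 = 96.1%.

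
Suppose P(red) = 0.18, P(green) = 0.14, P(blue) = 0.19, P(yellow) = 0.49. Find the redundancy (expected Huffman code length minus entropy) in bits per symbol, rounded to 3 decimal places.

0.028 bits

Entropy H = −Σ p log₂ p ≈ 1.8019 bits.
Huffman merges: 7/50+9/50→8/25; 19/100+8/25→51/100; 49/100+51/100→1. L = 183/100 ≈ 1.8300.
L − H = 1.8300 − 1.8019 = 0.028 bits.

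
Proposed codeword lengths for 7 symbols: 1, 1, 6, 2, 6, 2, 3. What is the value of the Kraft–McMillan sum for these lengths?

1.65625

With common denominator 2^6 = 64: Σ 2^(−ℓᵢ) = 32/64 + 32/64 + 1/64 + 16/64 + 1/64 + 16/64 + 8/64 = 106/64 = 1.65625.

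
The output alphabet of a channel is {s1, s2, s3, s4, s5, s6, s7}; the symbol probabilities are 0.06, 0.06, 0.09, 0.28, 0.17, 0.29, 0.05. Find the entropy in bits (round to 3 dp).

H = −Σ pᵢ log₂ pᵢ.
−0.06·log₂(0.06) = 0.2435
−0.06·log₂(0.06) = 0.2435
−0.09·log₂(0.09) = 0.3127
−0.28·log₂(0.28) = 0.5142
−0.17·log₂(0.17) = 0.4346
−0.29·log₂(0.29) = 0.5179
−0.05·log₂(0.05) = 0.2161
Sum ≈ 2.4825 → 2.483 bits.

2.483 bits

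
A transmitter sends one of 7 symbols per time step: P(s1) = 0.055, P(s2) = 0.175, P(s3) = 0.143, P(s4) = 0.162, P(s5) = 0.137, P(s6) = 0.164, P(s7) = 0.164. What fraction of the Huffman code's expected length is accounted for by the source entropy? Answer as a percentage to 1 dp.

97.2%

Entropy H = −Σ p log₂ p ≈ 2.7452 bits.
Huffman merges: 11/200+137/1000→24/125; 143/1000+81/500→61/200; 41/250+41/250→41/125; 7/40+24/125→367/1000; 61/200+41/125→633/1000; 367/1000+633/1000→1. L = 113/40 ≈ 2.8250.
Efficiency = H/L = 2.7452/2.8250 = 97.2%.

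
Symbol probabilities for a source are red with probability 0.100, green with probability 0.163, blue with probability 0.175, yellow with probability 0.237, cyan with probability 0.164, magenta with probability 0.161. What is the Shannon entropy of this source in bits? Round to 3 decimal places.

2.543 bits

H = −Σ pᵢ log₂ pᵢ.
−0.100·log₂(0.100) = 0.3322
−0.163·log₂(0.163) = 0.4266
−0.175·log₂(0.175) = 0.4401
−0.237·log₂(0.237) = 0.4923
−0.164·log₂(0.164) = 0.4278
−0.161·log₂(0.161) = 0.4242
Sum ≈ 2.5430 → 2.543 bits.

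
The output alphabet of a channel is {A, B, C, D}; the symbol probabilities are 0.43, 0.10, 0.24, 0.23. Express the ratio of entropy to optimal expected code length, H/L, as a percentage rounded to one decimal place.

Entropy H = −Σ p log₂ p ≈ 1.8376 bits.
Huffman merges: 1/10+23/100→33/100; 6/25+33/100→57/100; 43/100+57/100→1. L = 19/10 ≈ 1.9000.
Efficiency = H/L = 1.8376/1.9000 = 96.7%.

96.7%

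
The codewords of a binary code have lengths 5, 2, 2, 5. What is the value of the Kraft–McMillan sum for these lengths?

0.5625

With common denominator 2^5 = 32: Σ 2^(−ℓᵢ) = 1/32 + 8/32 + 8/32 + 1/32 = 18/32 = 0.5625.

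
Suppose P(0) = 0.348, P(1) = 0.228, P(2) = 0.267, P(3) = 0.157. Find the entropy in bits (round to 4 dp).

1.9443 bits

H = −Σ pᵢ log₂ pᵢ.
−0.348·log₂(0.348) = 0.5299
−0.228·log₂(0.228) = 0.4863
−0.267·log₂(0.267) = 0.5087
−0.157·log₂(0.157) = 0.4194
Sum ≈ 1.9443 → 1.9443 bits.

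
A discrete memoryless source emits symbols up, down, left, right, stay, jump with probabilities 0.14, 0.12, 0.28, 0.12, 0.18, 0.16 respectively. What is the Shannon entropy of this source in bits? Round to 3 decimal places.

H = −Σ pᵢ log₂ pᵢ.
−0.14·log₂(0.14) = 0.3971
−0.12·log₂(0.12) = 0.3671
−0.28·log₂(0.28) = 0.5142
−0.12·log₂(0.12) = 0.3671
−0.18·log₂(0.18) = 0.4453
−0.16·log₂(0.16) = 0.4230
Sum ≈ 2.5138 → 2.514 bits.

2.514 bits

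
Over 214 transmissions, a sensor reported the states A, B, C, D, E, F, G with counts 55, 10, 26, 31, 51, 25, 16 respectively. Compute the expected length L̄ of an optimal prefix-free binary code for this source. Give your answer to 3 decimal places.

2.626 bits/symbol

Probabilities are the counts divided by 214.
Repeatedly combine the two least-probable nodes; the expected code length is the sum of the merged weights.
merge 5/107 + 8/107 → 13/107
merge 25/214 + 13/107 → 51/214
merge 13/107 + 31/214 → 57/214
merge 51/214 + 51/214 → 51/107
merge 55/214 + 57/214 → 56/107
merge 51/107 + 56/107 → 1
L = 13/107 + 51/214 + 57/214 + 51/107 + 56/107 + 1 = 281/107 ≈ 2.626 bits/symbol.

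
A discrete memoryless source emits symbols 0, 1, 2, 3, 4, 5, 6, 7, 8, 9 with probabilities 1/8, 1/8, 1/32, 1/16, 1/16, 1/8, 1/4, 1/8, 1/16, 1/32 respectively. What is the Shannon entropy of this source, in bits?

3.0625 bits

Each probability is a power of 1/2, so log₂(1/p) is an integer.
H = Σ p·log₂(1/p) = 1/8·3 + 1/8·3 + 1/32·5 + 1/16·4 + 1/16·4 + 1/8·3 + 1/4·2 + 1/8·3 + 1/16·4 + 1/32·5 = 3.0625 bits.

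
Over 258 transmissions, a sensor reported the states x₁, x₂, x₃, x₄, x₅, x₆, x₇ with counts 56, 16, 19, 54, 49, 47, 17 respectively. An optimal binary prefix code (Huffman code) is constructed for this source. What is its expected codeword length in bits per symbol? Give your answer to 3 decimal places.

Probabilities are the counts divided by 258.
Repeatedly combine the two least-probable nodes; the expected code length is the sum of the merged weights.
merge 8/129 + 17/258 → 11/86
merge 19/258 + 11/86 → 26/129
merge 47/258 + 49/258 → 16/43
merge 26/129 + 9/43 → 53/129
merge 28/129 + 16/43 → 76/129
merge 53/129 + 76/129 → 1
L = 11/86 + 26/129 + 16/43 + 53/129 + 76/129 + 1 = 697/258 ≈ 2.702 bits/symbol.

2.702 bits/symbol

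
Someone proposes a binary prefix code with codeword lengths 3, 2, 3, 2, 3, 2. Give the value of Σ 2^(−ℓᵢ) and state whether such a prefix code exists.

With common denominator 2^3 = 8: Σ 2^(−ℓᵢ) = 1/8 + 2/8 + 1/8 + 2/8 + 1/8 + 2/8 = 9/8 = 1.125.
Kraft's inequality requires Σ ≤ 1; here Σ = 1.125 > 1, so no such prefix code exists.

1.125; no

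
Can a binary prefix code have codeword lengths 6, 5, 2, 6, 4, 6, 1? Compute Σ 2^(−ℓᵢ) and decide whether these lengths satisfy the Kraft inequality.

With common denominator 2^6 = 64: Σ 2^(−ℓᵢ) = 1/64 + 2/64 + 16/64 + 1/64 + 4/64 + 1/64 + 32/64 = 57/64 = 0.890625.
Kraft's inequality requires Σ ≤ 1; here Σ = 0.890625 ≤ 1, so such a prefix code exists.

0.890625; yes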